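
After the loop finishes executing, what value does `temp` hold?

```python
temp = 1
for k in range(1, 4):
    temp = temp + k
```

Let's trace through this code step by step.

Initialize: temp = 1
Entering loop: for k in range(1, 4):
After iteration 1: k = 1, temp = 2
After iteration 2: k = 2, temp = 4
After iteration 3: k = 3, temp = 7
Loop ends.

Final answer: 7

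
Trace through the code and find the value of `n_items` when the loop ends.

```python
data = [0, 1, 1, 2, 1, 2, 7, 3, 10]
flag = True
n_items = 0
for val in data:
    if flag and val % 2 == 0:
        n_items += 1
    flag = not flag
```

Let's trace through this code step by step.

Initialize: data = [0, 1, 1, 2, 1, 2, 7, 3, 10]
Initialize: flag = True
Initialize: n_items = 0
Entering loop: for val in data:
After iteration 1: val = 0, flag = False, n_items = 1
After iteration 2: val = 1, flag = True, n_items = 1
After iteration 3: val = 1, flag = False, n_items = 1
After iteration 4: val = 2, flag = True, n_items = 1
After iteration 5: val = 1, flag = False, n_items = 1
After iteration 6: val = 2, flag = True, n_items = 1
After iteration 7: val = 7, flag = False, n_items = 1
After iteration 8: val = 3, flag = True, n_items = 1
After iteration 9: val = 10, flag = False, n_items = 2
Loop ends.

Final answer: 2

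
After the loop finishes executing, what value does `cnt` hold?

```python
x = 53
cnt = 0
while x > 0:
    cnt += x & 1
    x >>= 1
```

Let's trace through this code step by step.

Initialize: x = 53
Initialize: cnt = 0
Entering loop: while x > 0:
After iteration 1: x = 26, cnt = 1
After iteration 2: x = 13, cnt = 1
After iteration 3: x = 6, cnt = 2
After iteration 4: x = 3, cnt = 2
After iteration 5: x = 1, cnt = 3
After iteration 6: x = 0, cnt = 4
Loop ends.

Final answer: 4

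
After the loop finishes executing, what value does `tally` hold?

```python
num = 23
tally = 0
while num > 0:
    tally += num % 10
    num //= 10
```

Let's trace through this code step by step.

Initialize: num = 23
Initialize: tally = 0
Entering loop: while num > 0:
After iteration 1: num = 2, tally = 3
After iteration 2: num = 0, tally = 5
Loop ends.

Final answer: 5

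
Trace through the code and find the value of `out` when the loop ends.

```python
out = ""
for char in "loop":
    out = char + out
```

Let's trace through this code step by step.

Initialize: out = ''
Entering loop: for char in "loop":
After iteration 1: char = 'l', out = 'l'
After iteration 2: char = 'o', out = 'ol'
After iteration 3: char = 'o', out = 'ool'
After iteration 4: char = 'p', out = 'pool'
Loop ends.

Final answer: 'pool'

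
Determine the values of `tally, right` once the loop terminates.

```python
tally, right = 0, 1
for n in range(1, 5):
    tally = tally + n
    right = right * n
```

Let's trace through this code step by step.

Initialize: tally = 0
Initialize: right = 1
Entering loop: for n in range(1, 5):
After iteration 1: n = 1, tally = 1, right = 1
After iteration 2: n = 2, tally = 3, right = 2
After iteration 3: n = 3, tally = 6, right = 6
After iteration 4: n = 4, tally = 10, right = 24
Loop ends.

Final answer: 10, 24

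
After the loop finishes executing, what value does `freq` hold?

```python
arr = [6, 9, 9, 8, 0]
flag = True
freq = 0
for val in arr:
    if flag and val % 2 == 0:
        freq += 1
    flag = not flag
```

Let's trace through this code step by step.

Initialize: arr = [6, 9, 9, 8, 0]
Initialize: flag = True
Initialize: freq = 0
Entering loop: for val in arr:
After iteration 1: val = 6, flag = False, freq = 1
After iteration 2: val = 9, flag = True, freq = 1
After iteration 3: val = 9, flag = False, freq = 1
After iteration 4: val = 8, flag = True, freq = 1
After iteration 5: val = 0, flag = False, freq = 2
Loop ends.

Final answer: 2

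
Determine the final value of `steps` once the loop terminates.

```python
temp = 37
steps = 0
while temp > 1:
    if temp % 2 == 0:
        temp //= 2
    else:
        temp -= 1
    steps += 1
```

Let's trace through this code step by step.

Initialize: temp = 37
Initialize: steps = 0
Entering loop: while temp > 1:
After iteration 1: temp = 36, steps = 1
After iteration 2: temp = 18, steps = 2
After iteration 3: temp = 9, steps = 3
After iteration 4: temp = 8, steps = 4
After iteration 5: temp = 4, steps = 5
After iteration 6: temp = 2, steps = 6
After iteration 7: temp = 1, steps = 7
Loop ends.

Final answer: 7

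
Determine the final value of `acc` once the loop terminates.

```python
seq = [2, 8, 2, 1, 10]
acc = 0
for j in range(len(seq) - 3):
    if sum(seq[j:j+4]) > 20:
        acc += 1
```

Let's trace through this code step by step.

Initialize: seq = [2, 8, 2, 1, 10]
Initialize: acc = 0
Entering loop: for j in range(len(seq) - 3):
After iteration 1: j = 0, acc = 0
After iteration 2: j = 1, acc = 1
Loop ends.

Final answer: 1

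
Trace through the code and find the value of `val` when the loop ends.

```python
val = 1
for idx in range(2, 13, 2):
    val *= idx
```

Let's trace through this code step by step.

Initialize: val = 1
Entering loop: for idx in range(2, 13, 2):
After iteration 1: idx = 2, val = 2
After iteration 2: idx = 4, val = 8
After iteration 3: idx = 6, val = 48
After iteration 4: idx = 8, val = 384
After iteration 5: idx = 10, val = 3840
After iteration 6: idx = 12, val = 46080
Loop ends.

Final answer: 46080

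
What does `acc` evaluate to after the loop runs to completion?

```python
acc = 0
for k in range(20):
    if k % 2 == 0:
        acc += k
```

Let's trace through this code step by step.

Initialize: acc = 0
Entering loop: for k in range(20):
After iteration 1: k = 0, acc = 0
After iteration 2: k = 1, acc = 0
After iteration 3: k = 2, acc = 2
After iteration 4: k = 3, acc = 2
After iteration 5: k = 4, acc = 6
After iteration 6: k = 5, acc = 6
After iteration 7: k = 6, acc = 12
After iteration 8: k = 7, acc = 12
After iteration 9: k = 8, acc = 20
After iteration 10: k = 9, acc = 20
After iteration 11: k = 10, acc = 30
After iteration 12: k = 11, acc = 30
After iteration 13: k = 12, acc = 42
After iteration 14: k = 13, acc = 42
After iteration 15: k = 14, acc = 56
After iteration 16: k = 15, acc = 56
After iteration 17: k = 16, acc = 72
After iteration 18: k = 17, acc = 72
After iteration 19: k = 18, acc = 90
After iteration 20: k = 19, acc = 90
Loop ends.

Final answer: 90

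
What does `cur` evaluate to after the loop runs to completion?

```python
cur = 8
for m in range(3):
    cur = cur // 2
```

Let's trace through this code step by step.

Initialize: cur = 8
Entering loop: for m in range(3):
After iteration 1: m = 0, cur = 4
After iteration 2: m = 1, cur = 2
After iteration 3: m = 2, cur = 1
Loop ends.

Final answer: 1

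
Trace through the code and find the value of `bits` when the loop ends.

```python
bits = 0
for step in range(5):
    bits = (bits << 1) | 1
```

Let's trace through this code step by step.

Initialize: bits = 0
Entering loop: for step in range(5):
After iteration 1: step = 0, bits = 1
After iteration 2: step = 1, bits = 3
After iteration 3: step = 2, bits = 7
After iteration 4: step = 3, bits = 15
After iteration 5: step = 4, bits = 31
Loop ends.

Final answer: 31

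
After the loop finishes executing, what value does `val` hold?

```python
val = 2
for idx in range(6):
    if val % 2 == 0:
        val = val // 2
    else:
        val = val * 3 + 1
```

Let's trace through this code step by step.

Initialize: val = 2
Entering loop: for idx in range(6):
After iteration 1: idx = 0, val = 1
After iteration 2: idx = 1, val = 4
After iteration 3: idx = 2, val = 2
After iteration 4: idx = 3, val = 1
After iteration 5: idx = 4, val = 4
After iteration 6: idx = 5, val = 2
Loop ends.

Final answer: 2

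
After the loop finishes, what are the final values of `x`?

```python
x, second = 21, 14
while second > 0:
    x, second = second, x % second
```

Let's trace through this code step by step.

Initialize: x = 21
Initialize: second = 14
Entering loop: while second > 0:
After iteration 1: x = 14, second = 7
After iteration 2: x = 7, second = 0
Loop ends.

Final answer: 7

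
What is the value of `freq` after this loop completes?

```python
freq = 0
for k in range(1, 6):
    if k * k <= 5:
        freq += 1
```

Let's trace through this code step by step.

Initialize: freq = 0
Entering loop: for k in range(1, 6):
After iteration 1: k = 1, freq = 1
After iteration 2: k = 2, freq = 2
After iteration 3: k = 3, freq = 2
After iteration 4: k = 4, freq = 2
After iteration 5: k = 5, freq = 2
Loop ends.

Final answer: 2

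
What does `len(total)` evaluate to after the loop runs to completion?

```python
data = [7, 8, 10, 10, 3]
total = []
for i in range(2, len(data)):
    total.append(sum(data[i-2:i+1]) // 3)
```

Let's trace through this code step by step.

Initialize: data = [7, 8, 10, 10, 3]
Initialize: total = []
Entering loop: for i in range(2, len(data)):
After iteration 1: i = 2, total = [8]
After iteration 2: i = 3, total = [8, 9]
After iteration 3: i = 4, total = [8, 9, 7]
Loop ends.
len(total) = 3

Final answer: 3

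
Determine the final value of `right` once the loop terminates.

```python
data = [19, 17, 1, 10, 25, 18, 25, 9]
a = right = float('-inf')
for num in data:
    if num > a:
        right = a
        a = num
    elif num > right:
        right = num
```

Let's trace through this code step by step.

Initialize: data = [19, 17, 1, 10, 25, 18, 25, 9]
Initialize: a = -inf
Initialize: right = -inf
Entering loop: for num in data:
After iteration 1: num = 19, a = 19, right = -inf
After iteration 2: num = 17, a = 19, right = 17
After iteration 3: num = 1, a = 19, right = 17
After iteration 4: num = 10, a = 19, right = 17
After iteration 5: num = 25, a = 25, right = 19
After iteration 6: num = 18, a = 25, right = 19
After iteration 7: num = 25, a = 25, right = 25
After iteration 8: num = 9, a = 25, right = 25
Loop ends.

Final answer: 25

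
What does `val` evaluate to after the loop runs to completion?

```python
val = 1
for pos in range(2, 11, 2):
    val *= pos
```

Let's trace through this code step by step.

Initialize: val = 1
Entering loop: for pos in range(2, 11, 2):
After iteration 1: pos = 2, val = 2
After iteration 2: pos = 4, val = 8
After iteration 3: pos = 6, val = 48
After iteration 4: pos = 8, val = 384
After iteration 5: pos = 10, val = 3840
Loop ends.

Final answer: 3840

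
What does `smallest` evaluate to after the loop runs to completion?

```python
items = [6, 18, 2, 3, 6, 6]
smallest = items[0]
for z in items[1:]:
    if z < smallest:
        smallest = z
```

Let's trace through this code step by step.

Initialize: items = [6, 18, 2, 3, 6, 6]
Initialize: smallest = 6
Entering loop: for z in items[1:]:
After iteration 1: z = 18, smallest = 6
After iteration 2: z = 2, smallest = 2
After iteration 3: z = 3, smallest = 2
After iteration 4: z = 6, smallest = 2
After iteration 5: z = 6, smallest = 2
Loop ends.

Final answer: 2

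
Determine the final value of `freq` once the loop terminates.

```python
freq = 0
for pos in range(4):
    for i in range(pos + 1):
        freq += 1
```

Let's trace through this code step by step.

Initialize: freq = 0
Entering loop: for pos in range(4):
After iteration 1: pos = 0, freq = 1, i = 0
After iteration 2: pos = 1, freq = 3, i = 1
After iteration 3: pos = 2, freq = 6, i = 2
After iteration 4: pos = 3, freq = 10, i = 3
Loop ends.

Final answer: 10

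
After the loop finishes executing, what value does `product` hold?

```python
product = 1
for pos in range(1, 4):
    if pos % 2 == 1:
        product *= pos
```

Let's trace through this code step by step.

Initialize: product = 1
Entering loop: for pos in range(1, 4):
After iteration 1: pos = 1, product = 1
After iteration 2: pos = 2, product = 1
After iteration 3: pos = 3, product = 3
Loop ends.

Final answer: 3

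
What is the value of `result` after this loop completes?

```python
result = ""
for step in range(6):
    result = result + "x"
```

Let's trace through this code step by step.

Initialize: result = ''
Entering loop: for step in range(6):
After iteration 1: step = 0, result = 'x'
After iteration 2: step = 1, result = 'xx'
After iteration 3: step = 2, result = 'xxx'
After iteration 4: step = 3, result = 'xxxx'
After iteration 5: step = 4, result = 'xxxxx'
After iteration 6: step = 5, result = 'xxxxxx'
Loop ends.

Final answer: 'xxxxxx'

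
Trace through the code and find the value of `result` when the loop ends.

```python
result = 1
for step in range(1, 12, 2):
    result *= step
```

Let's trace through this code step by step.

Initialize: result = 1
Entering loop: for step in range(1, 12, 2):
After iteration 1: step = 1, result = 1
After iteration 2: step = 3, result = 3
After iteration 3: step = 5, result = 15
After iteration 4: step = 7, result = 105
After iteration 5: step = 9, result = 945
After iteration 6: step = 11, result = 10395
Loop ends.

Final answer: 10395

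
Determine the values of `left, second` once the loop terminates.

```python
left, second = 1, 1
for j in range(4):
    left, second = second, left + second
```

Let's trace through this code step by step.

Initialize: left = 1
Initialize: second = 1
Entering loop: for j in range(4):
After iteration 1: j = 0, left = 1, second = 2
After iteration 2: j = 1, left = 2, second = 3
After iteration 3: j = 2, left = 3, second = 5
After iteration 4: j = 3, left = 5, second = 8
Loop ends.

Final answer: 5, 8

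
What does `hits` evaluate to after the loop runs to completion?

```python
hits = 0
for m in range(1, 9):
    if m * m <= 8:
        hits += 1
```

Let's trace through this code step by step.

Initialize: hits = 0
Entering loop: for m in range(1, 9):
After iteration 1: m = 1, hits = 1
After iteration 2: m = 2, hits = 2
After iteration 3: m = 3, hits = 2
After iteration 4: m = 4, hits = 2
After iteration 5: m = 5, hits = 2
After iteration 6: m = 6, hits = 2
After iteration 7: m = 7, hits = 2
After iteration 8: m = 8, hits = 2
Loop ends.

Final answer: 2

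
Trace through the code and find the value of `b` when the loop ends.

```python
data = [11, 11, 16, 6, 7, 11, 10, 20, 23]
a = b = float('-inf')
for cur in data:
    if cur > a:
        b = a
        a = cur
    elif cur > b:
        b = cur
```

Let's trace through this code step by step.

Initialize: data = [11, 11, 16, 6, 7, 11, 10, 20, 23]
Initialize: a = -inf
Initialize: b = -inf
Entering loop: for cur in data:
After iteration 1: cur = 11, a = 11, b = -inf
After iteration 2: cur = 11, a = 11, b = 11
After iteration 3: cur = 16, a = 16, b = 11
After iteration 4: cur = 6, a = 16, b = 11
After iteration 5: cur = 7, a = 16, b = 11
After iteration 6: cur = 11, a = 16, b = 11
After iteration 7: cur = 10, a = 16, b = 11
After iteration 8: cur = 20, a = 20, b = 16
After iteration 9: cur = 23, a = 23, b = 20
Loop ends.

Final answer: 20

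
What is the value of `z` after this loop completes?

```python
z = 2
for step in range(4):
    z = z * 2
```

Let's trace through this code step by step.

Initialize: z = 2
Entering loop: for step in range(4):
After iteration 1: step = 0, z = 4
After iteration 2: step = 1, z = 8
After iteration 3: step = 2, z = 16
After iteration 4: step = 3, z = 32
Loop ends.

Final answer: 32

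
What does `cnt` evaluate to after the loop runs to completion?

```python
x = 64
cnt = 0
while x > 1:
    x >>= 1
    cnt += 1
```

Let's trace through this code step by step.

Initialize: x = 64
Initialize: cnt = 0
Entering loop: while x > 1:
After iteration 1: x = 32, cnt = 1
After iteration 2: x = 16, cnt = 2
After iteration 3: x = 8, cnt = 3
After iteration 4: x = 4, cnt = 4
After iteration 5: x = 2, cnt = 5
After iteration 6: x = 1, cnt = 6
Loop ends.

Final answer: 6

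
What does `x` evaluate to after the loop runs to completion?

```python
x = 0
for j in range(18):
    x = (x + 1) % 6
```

Let's trace through this code step by step.

Initialize: x = 0
Entering loop: for j in range(18):
After iteration 1: j = 0, x = 1
After iteration 2: j = 1, x = 2
After iteration 3: j = 2, x = 3
After iteration 4: j = 3, x = 4
After iteration 5: j = 4, x = 5
After iteration 6: j = 5, x = 0
After iteration 7: j = 6, x = 1
After iteration 8: j = 7, x = 2
After iteration 9: j = 8, x = 3
After iteration 10: j = 9, x = 4
After iteration 11: j = 10, x = 5
After iteration 12: j = 11, x = 0
After iteration 13: j = 12, x = 1
After iteration 14: j = 13, x = 2
After iteration 15: j = 14, x = 3
After iteration 16: j = 15, x = 4
After iteration 17: j = 16, x = 5
After iteration 18: j = 17, x = 0
Loop ends.

Final answer: 0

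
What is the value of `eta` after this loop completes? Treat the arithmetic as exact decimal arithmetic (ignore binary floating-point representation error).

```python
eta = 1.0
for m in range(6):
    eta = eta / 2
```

Let's trace through this code step by step.

Initialize: eta = 1.0
Entering loop: for m in range(6):
After iteration 1: m = 0, eta = 0.5
After iteration 2: m = 1, eta = 0.25
After iteration 3: m = 2, eta = 0.125
After iteration 4: m = 3, eta = 0.0625
After iteration 5: m = 4, eta = 0.03125
After iteration 6: m = 5, eta = 0.015625
Loop ends.

Final answer: 0.015625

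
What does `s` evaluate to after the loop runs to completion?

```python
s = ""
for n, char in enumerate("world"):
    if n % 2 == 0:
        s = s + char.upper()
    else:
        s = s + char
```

Let's trace through this code step by step.

Initialize: s = ''
Entering loop: for n, char in enumerate("world"):
After iteration 1: n = 0, char = 'w', s = 'W'
After iteration 2: n = 1, char = 'o', s = 'Wo'
After iteration 3: n = 2, char = 'r', s = 'WoR'
After iteration 4: n = 3, char = 'l', s = 'WoRl'
After iteration 5: n = 4, char = 'd', s = 'WoRlD'
Loop ends.

Final answer: 'WoRlD'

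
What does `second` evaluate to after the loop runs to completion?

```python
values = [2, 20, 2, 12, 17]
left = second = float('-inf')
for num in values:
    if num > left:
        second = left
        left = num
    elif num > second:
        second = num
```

Let's trace through this code step by step.

Initialize: values = [2, 20, 2, 12, 17]
Initialize: left = -inf
Initialize: second = -inf
Entering loop: for num in values:
After iteration 1: num = 2, left = 2, second = -inf
After iteration 2: num = 20, left = 20, second = 2
After iteration 3: num = 2, left = 20, second = 2
After iteration 4: num = 12, left = 20, second = 12
After iteration 5: num = 17, left = 20, second = 17
Loop ends.

Final answer: 17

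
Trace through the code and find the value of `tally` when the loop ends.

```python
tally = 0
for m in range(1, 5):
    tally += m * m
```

Let's trace through this code step by step.

Initialize: tally = 0
Entering loop: for m in range(1, 5):
After iteration 1: m = 1, tally = 1
After iteration 2: m = 2, tally = 5
After iteration 3: m = 3, tally = 14
After iteration 4: m = 4, tally = 30
Loop ends.

Final answer: 30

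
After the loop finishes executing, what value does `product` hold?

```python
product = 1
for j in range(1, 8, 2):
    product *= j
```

Let's trace through this code step by step.

Initialize: product = 1
Entering loop: for j in range(1, 8, 2):
After iteration 1: j = 1, product = 1
After iteration 2: j = 3, product = 3
After iteration 3: j = 5, product = 15
After iteration 4: j = 7, product = 105
Loop ends.

Final answer: 105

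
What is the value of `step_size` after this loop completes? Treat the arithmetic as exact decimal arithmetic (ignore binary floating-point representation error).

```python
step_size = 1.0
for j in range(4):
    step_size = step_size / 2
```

Let's trace through this code step by step.

Initialize: step_size = 1.0
Entering loop: for j in range(4):
After iteration 1: j = 0, step_size = 0.5
After iteration 2: j = 1, step_size = 0.25
After iteration 3: j = 2, step_size = 0.125
After iteration 4: j = 3, step_size = 0.0625
Loop ends.

Final answer: 0.0625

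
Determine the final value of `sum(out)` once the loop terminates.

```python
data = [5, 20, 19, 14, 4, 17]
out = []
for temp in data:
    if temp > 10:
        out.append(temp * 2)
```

Let's trace through this code step by step.

Initialize: data = [5, 20, 19, 14, 4, 17]
Initialize: out = []
Entering loop: for temp in data:
After iteration 1: temp = 5, out = []
After iteration 2: temp = 20, out = [40]
After iteration 3: temp = 19, out = [40, 38]
After iteration 4: temp = 14, out = [40, 38, 28]
After iteration 5: temp = 4, out = [40, 38, 28]
After iteration 6: temp = 17, out = [40, 38, 28, 34]
Loop ends.
sum(out) = 140

Final answer: 140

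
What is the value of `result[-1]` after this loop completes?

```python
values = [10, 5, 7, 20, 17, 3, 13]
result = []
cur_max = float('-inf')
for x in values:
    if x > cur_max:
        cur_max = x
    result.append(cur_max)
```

Let's trace through this code step by step.

Initialize: values = [10, 5, 7, 20, 17, 3, 13]
Initialize: result = []
Initialize: cur_max = -inf
Entering loop: for x in values:
After iteration 1: x = 10, result = [10], cur_max = 10
After iteration 2: x = 5, result = [10, 10], cur_max = 10
After iteration 3: x = 7, result = [10, 10, 10], cur_max = 10
After iteration 4: x = 20, result = [10, 10, 10, 20], cur_max = 20
After iteration 5: x = 17, result = [10, 10, 10, 20, 20], cur_max = 20
After iteration 6: x = 3, result = [10, 10, 10, 20, 20, 20], cur_max = 20
After iteration 7: x = 13, result = [10, 10, 10, 20, 20, 20, 20], cur_max = 20
Loop ends.
result[-1] = 20

Final answer: 20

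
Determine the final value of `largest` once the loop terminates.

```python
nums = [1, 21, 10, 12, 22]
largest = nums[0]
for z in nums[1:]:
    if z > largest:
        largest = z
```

Let's trace through this code step by step.

Initialize: nums = [1, 21, 10, 12, 22]
Initialize: largest = 1
Entering loop: for z in nums[1:]:
After iteration 1: z = 21, largest = 21
After iteration 2: z = 10, largest = 21
After iteration 3: z = 12, largest = 21
After iteration 4: z = 22, largest = 22
Loop ends.

Final answer: 22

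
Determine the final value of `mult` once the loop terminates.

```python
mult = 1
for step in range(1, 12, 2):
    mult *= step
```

Let's trace through this code step by step.

Initialize: mult = 1
Entering loop: for step in range(1, 12, 2):
After iteration 1: step = 1, mult = 1
After iteration 2: step = 3, mult = 3
After iteration 3: step = 5, mult = 15
After iteration 4: step = 7, mult = 105
After iteration 5: step = 9, mult = 945
After iteration 6: step = 11, mult = 10395
Loop ends.

Final answer: 10395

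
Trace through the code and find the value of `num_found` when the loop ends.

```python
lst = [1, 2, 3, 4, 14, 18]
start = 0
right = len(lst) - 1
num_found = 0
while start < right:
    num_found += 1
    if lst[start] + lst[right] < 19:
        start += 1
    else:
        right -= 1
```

Let's trace through this code step by step.

Initialize: lst = [1, 2, 3, 4, 14, 18]
Initialize: start = 0
Initialize: right = 5
Initialize: num_found = 0
Entering loop: while start < right:
After iteration 1: start = 0, right = 4, num_found = 1
After iteration 2: start = 1, right = 4, num_found = 2
After iteration 3: start = 2, right = 4, num_found = 3
After iteration 4: start = 3, right = 4, num_found = 4
After iteration 5: start = 4, right = 4, num_found = 5
Loop ends.

Final answer: 5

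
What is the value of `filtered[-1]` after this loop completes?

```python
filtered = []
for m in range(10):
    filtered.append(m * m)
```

Let's trace through this code step by step.

Initialize: filtered = []
Entering loop: for m in range(10):
After iteration 1: m = 0, filtered = [0]
After iteration 2: m = 1, filtered = [0, 1]
After iteration 3: m = 2, filtered = [0, 1, 4]
After iteration 4: m = 3, filtered = [0, 1, 4, 9]
After iteration 5: m = 4, filtered = [0, 1, 4, 9, 16]
After iteration 6: m = 5, filtered = [0, 1, 4, 9, 16, 25]
After iteration 7: m = 6, filtered = [0, 1, 4, 9, 16, 25, 36]
After iteration 8: m = 7, filtered = [0, 1, 4, 9, 16, 25, 36, 49]
After iteration 9: m = 8, filtered = [0, 1, 4, 9, 16, 25, 36, 49, 64]
After iteration 10: m = 9, filtered = [0, 1, 4, 9, 16, 25, 36, 49, 64, 81]
Loop ends.
filtered[-1] = 81

Final answer: 81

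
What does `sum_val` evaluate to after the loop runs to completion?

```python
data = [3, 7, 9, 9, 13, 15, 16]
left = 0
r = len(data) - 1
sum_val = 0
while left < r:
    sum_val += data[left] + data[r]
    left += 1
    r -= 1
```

Let's trace through this code step by step.

Initialize: data = [3, 7, 9, 9, 13, 15, 16]
Initialize: left = 0
Initialize: r = 6
Initialize: sum_val = 0
Entering loop: while left < r:
After iteration 1: left = 1, r = 5, sum_val = 19
After iteration 2: left = 2, r = 4, sum_val = 41
After iteration 3: left = 3, r = 3, sum_val = 63
Loop ends.

Final answer: 63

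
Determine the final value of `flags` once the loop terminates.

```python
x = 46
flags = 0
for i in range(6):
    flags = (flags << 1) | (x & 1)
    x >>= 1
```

Let's trace through this code step by step.

Initialize: x = 46
Initialize: flags = 0
Entering loop: for i in range(6):
After iteration 1: i = 0, x = 23, flags = 0
After iteration 2: i = 1, x = 11, flags = 1
After iteration 3: i = 2, x = 5, flags = 3
After iteration 4: i = 3, x = 2, flags = 7
After iteration 5: i = 4, x = 1, flags = 14
After iteration 6: i = 5, x = 0, flags = 29
Loop ends.

Final answer: 29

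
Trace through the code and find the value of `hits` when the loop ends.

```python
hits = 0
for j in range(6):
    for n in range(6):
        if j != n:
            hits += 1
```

Let's trace through this code step by step.

Initialize: hits = 0
Entering loop: for j in range(6):
After iteration 1: j = 0, hits = 5
After iteration 2: j = 1, hits = 10
After iteration 3: j = 2, hits = 15
After iteration 4: j = 3, hits = 20
After iteration 5: j = 4, hits = 25
After iteration 6: j = 5, hits = 30
Loop ends.

Final answer: 30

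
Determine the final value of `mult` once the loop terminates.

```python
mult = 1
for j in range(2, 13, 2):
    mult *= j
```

Let's trace through this code step by step.

Initialize: mult = 1
Entering loop: for j in range(2, 13, 2):
After iteration 1: j = 2, mult = 2
After iteration 2: j = 4, mult = 8
After iteration 3: j = 6, mult = 48
After iteration 4: j = 8, mult = 384
After iteration 5: j = 10, mult = 3840
After iteration 6: j = 12, mult = 46080
Loop ends.

Final answer: 46080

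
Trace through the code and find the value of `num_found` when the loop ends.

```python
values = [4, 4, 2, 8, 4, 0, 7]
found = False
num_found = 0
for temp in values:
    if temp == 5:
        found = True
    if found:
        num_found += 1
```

Let's trace through this code step by step.

Initialize: values = [4, 4, 2, 8, 4, 0, 7]
Initialize: found = False
Initialize: num_found = 0
Entering loop: for temp in values:
After iteration 1: temp = 4, num_found = 0
After iteration 2: temp = 4, num_found = 0
After iteration 3: temp = 2, num_found = 0
After iteration 4: temp = 8, num_found = 0
After iteration 5: temp = 4, num_found = 0
After iteration 6: temp = 0, num_found = 0
After iteration 7: temp = 7, num_found = 0
Loop ends.

Final answer: 0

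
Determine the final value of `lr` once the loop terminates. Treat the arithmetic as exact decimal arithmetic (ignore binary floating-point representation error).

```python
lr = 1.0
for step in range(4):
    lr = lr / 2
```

Let's trace through this code step by step.

Initialize: lr = 1.0
Entering loop: for step in range(4):
After iteration 1: step = 0, lr = 0.5
After iteration 2: step = 1, lr = 0.25
After iteration 3: step = 2, lr = 0.125
After iteration 4: step = 3, lr = 0.0625
Loop ends.

Final answer: 0.0625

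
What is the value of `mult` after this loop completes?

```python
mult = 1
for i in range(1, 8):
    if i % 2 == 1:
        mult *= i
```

Let's trace through this code step by step.

Initialize: mult = 1
Entering loop: for i in range(1, 8):
After iteration 1: i = 1, mult = 1
After iteration 2: i = 2, mult = 1
After iteration 3: i = 3, mult = 3
After iteration 4: i = 4, mult = 3
After iteration 5: i = 5, mult = 15
After iteration 6: i = 6, mult = 15
After iteration 7: i = 7, mult = 105
Loop ends.

Final answer: 105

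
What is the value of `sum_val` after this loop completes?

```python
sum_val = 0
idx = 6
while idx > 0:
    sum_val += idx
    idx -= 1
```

Let's trace through this code step by step.

Initialize: sum_val = 0
Initialize: idx = 6
Entering loop: while idx > 0:
After iteration 1: sum_val = 6, idx = 5
After iteration 2: sum_val = 11, idx = 4
After iteration 3: sum_val = 15, idx = 3
After iteration 4: sum_val = 18, idx = 2
After iteration 5: sum_val = 20, idx = 1
After iteration 6: sum_val = 21, idx = 0
Loop ends.

Final answer: 21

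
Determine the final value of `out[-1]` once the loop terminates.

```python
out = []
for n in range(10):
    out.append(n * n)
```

Let's trace through this code step by step.

Initialize: out = []
Entering loop: for n in range(10):
After iteration 1: n = 0, out = [0]
After iteration 2: n = 1, out = [0, 1]
After iteration 3: n = 2, out = [0, 1, 4]
After iteration 4: n = 3, out = [0, 1, 4, 9]
After iteration 5: n = 4, out = [0, 1, 4, 9, 16]
After iteration 6: n = 5, out = [0, 1, 4, 9, 16, 25]
After iteration 7: n = 6, out = [0, 1, 4, 9, 16, 25, 36]
After iteration 8: n = 7, out = [0, 1, 4, 9, 16, 25, 36, 49]
After iteration 9: n = 8, out = [0, 1, 4, 9, 16, 25, 36, 49, 64]
After iteration 10: n = 9, out = [0, 1, 4, 9, 16, 25, 36, 49, 64, 81]
Loop ends.
out[-1] = 81

Final answer: 81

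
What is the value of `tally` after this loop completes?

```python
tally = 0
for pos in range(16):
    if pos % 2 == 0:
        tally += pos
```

Let's trace through this code step by step.

Initialize: tally = 0
Entering loop: for pos in range(16):
After iteration 1: pos = 0, tally = 0
After iteration 2: pos = 1, tally = 0
After iteration 3: pos = 2, tally = 2
After iteration 4: pos = 3, tally = 2
After iteration 5: pos = 4, tally = 6
After iteration 6: pos = 5, tally = 6
After iteration 7: pos = 6, tally = 12
After iteration 8: pos = 7, tally = 12
After iteration 9: pos = 8, tally = 20
After iteration 10: pos = 9, tally = 20
After iteration 11: pos = 10, tally = 30
After iteration 12: pos = 11, tally = 30
After iteration 13: pos = 12, tally = 42
After iteration 14: pos = 13, tally = 42
After iteration 15: pos = 14, tally = 56
After iteration 16: pos = 15, tally = 56
Loop ends.

Final answer: 56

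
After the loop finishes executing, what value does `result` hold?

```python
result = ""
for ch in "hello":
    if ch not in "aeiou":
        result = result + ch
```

Let's trace through this code step by step.

Initialize: result = ''
Entering loop: for ch in "hello":
After iteration 1: ch = 'h', result = 'h'
After iteration 2: ch = 'e', result = 'h'
After iteration 3: ch = 'l', result = 'hl'
After iteration 4: ch = 'l', result = 'hll'
After iteration 5: ch = 'o', result = 'hll'
Loop ends.

Final answer: 'hll'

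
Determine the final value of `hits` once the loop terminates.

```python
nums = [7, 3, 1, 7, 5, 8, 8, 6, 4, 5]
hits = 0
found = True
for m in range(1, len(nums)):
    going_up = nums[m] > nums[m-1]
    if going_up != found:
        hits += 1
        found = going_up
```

Let's trace through this code step by step.

Initialize: nums = [7, 3, 1, 7, 5, 8, 8, 6, 4, 5]
Initialize: hits = 0
Initialize: found = True
Entering loop: for m in range(1, len(nums)):
After iteration 1: m = 1, hits = 1, found = False, going_up = False
After iteration 2: m = 2, hits = 1, found = False, going_up = False
After iteration 3: m = 3, hits = 2, found = True, going_up = True
After iteration 4: m = 4, hits = 3, found = False, going_up = False
After iteration 5: m = 5, hits = 4, found = True, going_up = True
After iteration 6: m = 6, hits = 5, found = False, going_up = False
After iteration 7: m = 7, hits = 5, found = False, going_up = False
After iteration 8: m = 8, hits = 5, found = False, going_up = False
After iteration 9: m = 9, hits = 6, found = True, going_up = True
Loop ends.

Final answer: 6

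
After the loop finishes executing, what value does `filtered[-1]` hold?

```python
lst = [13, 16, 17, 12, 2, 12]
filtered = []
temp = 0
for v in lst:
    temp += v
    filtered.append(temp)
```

Let's trace through this code step by step.

Initialize: lst = [13, 16, 17, 12, 2, 12]
Initialize: filtered = []
Initialize: temp = 0
Entering loop: for v in lst:
After iteration 1: v = 13, filtered = [13], temp = 13
After iteration 2: v = 16, filtered = [13, 29], temp = 29
After iteration 3: v = 17, filtered = [13, 29, 46], temp = 46
After iteration 4: v = 12, filtered = [13, 29, 46, 58], temp = 58
After iteration 5: v = 2, filtered = [13, 29, 46, 58, 60], temp = 60
After iteration 6: v = 12, filtered = [13, 29, 46, 58, 60, 72], temp = 72
Loop ends.
filtered[-1] = 72

Final answer: 72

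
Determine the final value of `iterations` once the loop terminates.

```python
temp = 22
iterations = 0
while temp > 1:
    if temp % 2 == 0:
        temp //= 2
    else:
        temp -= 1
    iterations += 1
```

Let's trace through this code step by step.

Initialize: temp = 22
Initialize: iterations = 0
Entering loop: while temp > 1:
After iteration 1: temp = 11, iterations = 1
After iteration 2: temp = 10, iterations = 2
After iteration 3: temp = 5, iterations = 3
After iteration 4: temp = 4, iterations = 4
After iteration 5: temp = 2, iterations = 5
After iteration 6: temp = 1, iterations = 6
Loop ends.

Final answer: 6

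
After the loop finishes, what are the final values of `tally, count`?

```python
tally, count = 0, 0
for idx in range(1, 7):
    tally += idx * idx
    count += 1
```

Let's trace through this code step by step.

Initialize: tally = 0
Initialize: count = 0
Entering loop: for idx in range(1, 7):
After iteration 1: idx = 1, tally = 1, count = 1
After iteration 2: idx = 2, tally = 5, count = 2
After iteration 3: idx = 3, tally = 14, count = 3
After iteration 4: idx = 4, tally = 30, count = 4
After iteration 5: idx = 5, tally = 55, count = 5
After iteration 6: idx = 6, tally = 91, count = 6
Loop ends.

Final answer: 91, 6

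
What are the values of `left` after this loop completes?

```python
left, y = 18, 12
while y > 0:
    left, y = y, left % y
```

Let's trace through this code step by step.

Initialize: left = 18
Initialize: y = 12
Entering loop: while y > 0:
After iteration 1: left = 12, y = 6
After iteration 2: left = 6, y = 0
Loop ends.

Final answer: 6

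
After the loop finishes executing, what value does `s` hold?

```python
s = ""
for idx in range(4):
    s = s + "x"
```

Let's trace through this code step by step.

Initialize: s = ''
Entering loop: for idx in range(4):
After iteration 1: idx = 0, s = 'x'
After iteration 2: idx = 1, s = 'xx'
After iteration 3: idx = 2, s = 'xxx'
After iteration 4: idx = 3, s = 'xxxx'
Loop ends.

Final answer: 'xxxx'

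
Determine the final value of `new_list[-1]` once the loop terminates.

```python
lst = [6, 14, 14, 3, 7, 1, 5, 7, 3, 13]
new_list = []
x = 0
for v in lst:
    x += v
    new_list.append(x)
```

Let's trace through this code step by step.

Initialize: lst = [6, 14, 14, 3, 7, 1, 5, 7, 3, 13]
Initialize: new_list = []
Initialize: x = 0
Entering loop: for v in lst:
After iteration 1: v = 6, new_list = [6], x = 6
After iteration 2: v = 14, new_list = [6, 20], x = 20
After iteration 3: v = 14, new_list = [6, 20, 34], x = 34
After iteration 4: v = 3, new_list = [6, 20, 34, 37], x = 37
After iteration 5: v = 7, new_list = [6, 20, 34, 37, 44], x = 44
After iteration 6: v = 1, new_list = [6, 20, 34, 37, 44, 45], x = 45
After iteration 7: v = 5, new_list = [6, 20, 34, 37, 44, 45, 50], x = 50
After iteration 8: v = 7, new_list = [6, 20, 34, 37, 44, 45, 50, 57], x = 57
After iteration 9: v = 3, new_list = [6, 20, 34, 37, 44, 45, 50, 57, 60], x = 60
After iteration 10: v = 13, new_list = [6, 20, 34, 37, 44, 45, 50, 57, 60, 73], x = 73
Loop ends.
new_list[-1] = 73

Final answer: 73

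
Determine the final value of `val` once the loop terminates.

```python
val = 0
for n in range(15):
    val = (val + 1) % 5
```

Let's trace through this code step by step.

Initialize: val = 0
Entering loop: for n in range(15):
After iteration 1: n = 0, val = 1
After iteration 2: n = 1, val = 2
After iteration 3: n = 2, val = 3
After iteration 4: n = 3, val = 4
After iteration 5: n = 4, val = 0
After iteration 6: n = 5, val = 1
After iteration 7: n = 6, val = 2
After iteration 8: n = 7, val = 3
After iteration 9: n = 8, val = 4
After iteration 10: n = 9, val = 0
After iteration 11: n = 10, val = 1
After iteration 12: n = 11, val = 2
After iteration 13: n = 12, val = 3
After iteration 14: n = 13, val = 4
After iteration 15: n = 14, val = 0
Loop ends.

Final answer: 0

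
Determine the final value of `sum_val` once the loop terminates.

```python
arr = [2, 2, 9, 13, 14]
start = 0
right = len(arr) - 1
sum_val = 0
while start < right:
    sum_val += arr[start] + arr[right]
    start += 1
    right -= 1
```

Let's trace through this code step by step.

Initialize: arr = [2, 2, 9, 13, 14]
Initialize: start = 0
Initialize: right = 4
Initialize: sum_val = 0
Entering loop: while start < right:
After iteration 1: start = 1, right = 3, sum_val = 16
After iteration 2: start = 2, right = 2, sum_val = 31
Loop ends.

Final answer: 31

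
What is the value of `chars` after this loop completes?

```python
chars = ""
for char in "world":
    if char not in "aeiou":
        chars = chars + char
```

Let's trace through this code step by step.

Initialize: chars = ''
Entering loop: for char in "world":
After iteration 1: char = 'w', chars = 'w'
After iteration 2: char = 'o', chars = 'w'
After iteration 3: char = 'r', chars = 'wr'
After iteration 4: char = 'l', chars = 'wrl'
After iteration 5: char = 'd', chars = 'wrld'
Loop ends.

Final answer: 'wrld'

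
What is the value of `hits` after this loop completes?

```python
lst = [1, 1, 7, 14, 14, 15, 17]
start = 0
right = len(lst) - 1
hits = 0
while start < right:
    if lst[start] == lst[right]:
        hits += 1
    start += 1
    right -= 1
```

Let's trace through this code step by step.

Initialize: lst = [1, 1, 7, 14, 14, 15, 17]
Initialize: start = 0
Initialize: right = 6
Initialize: hits = 0
Entering loop: while start < right:
After iteration 1: start = 1, right = 5, hits = 0
After iteration 2: start = 2, right = 4, hits = 0
After iteration 3: start = 3, right = 3, hits = 0
Loop ends.

Final answer: 0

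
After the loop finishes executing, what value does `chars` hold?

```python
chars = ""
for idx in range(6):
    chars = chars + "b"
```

Let's trace through this code step by step.

Initialize: chars = ''
Entering loop: for idx in range(6):
After iteration 1: idx = 0, chars = 'b'
After iteration 2: idx = 1, chars = 'bb'
After iteration 3: idx = 2, chars = 'bbb'
After iteration 4: idx = 3, chars = 'bbbb'
After iteration 5: idx = 4, chars = 'bbbbb'
After iteration 6: idx = 5, chars = 'bbbbbb'
Loop ends.

Final answer: 'bbbbbb'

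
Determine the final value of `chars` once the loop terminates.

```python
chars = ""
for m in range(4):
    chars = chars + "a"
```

Let's trace through this code step by step.

Initialize: chars = ''
Entering loop: for m in range(4):
After iteration 1: m = 0, chars = 'a'
After iteration 2: m = 1, chars = 'aa'
After iteration 3: m = 2, chars = 'aaa'
After iteration 4: m = 3, chars = 'aaaa'
Loop ends.

Final answer: 'aaaa'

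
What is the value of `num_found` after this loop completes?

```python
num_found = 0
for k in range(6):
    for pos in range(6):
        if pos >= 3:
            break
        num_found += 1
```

Let's trace through this code step by step.

Initialize: num_found = 0
Entering loop: for k in range(6):
After iteration 1: k = 0, num_found = 3
After iteration 2: k = 1, num_found = 6
After iteration 3: k = 2, num_found = 9
After iteration 4: k = 3, num_found = 12
After iteration 5: k = 4, num_found = 15
After iteration 6: k = 5, num_found = 18
Loop ends.

Final answer: 18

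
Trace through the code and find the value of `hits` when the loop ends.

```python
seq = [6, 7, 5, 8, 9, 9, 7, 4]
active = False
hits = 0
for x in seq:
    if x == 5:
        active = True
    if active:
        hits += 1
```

Let's trace through this code step by step.

Initialize: seq = [6, 7, 5, 8, 9, 9, 7, 4]
Initialize: active = False
Initialize: hits = 0
Entering loop: for x in seq:
After iteration 1: x = 6, active = False, hits = 0
After iteration 2: x = 7, active = False, hits = 0
After iteration 3: x = 5, active = True, hits = 1
After iteration 4: x = 8, active = True, hits = 2
After iteration 5: x = 9, active = True, hits = 3
After iteration 6: x = 9, active = True, hits = 4
After iteration 7: x = 7, active = True, hits = 5
After iteration 8: x = 4, active = True, hits = 6
Loop ends.

Final answer: 6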